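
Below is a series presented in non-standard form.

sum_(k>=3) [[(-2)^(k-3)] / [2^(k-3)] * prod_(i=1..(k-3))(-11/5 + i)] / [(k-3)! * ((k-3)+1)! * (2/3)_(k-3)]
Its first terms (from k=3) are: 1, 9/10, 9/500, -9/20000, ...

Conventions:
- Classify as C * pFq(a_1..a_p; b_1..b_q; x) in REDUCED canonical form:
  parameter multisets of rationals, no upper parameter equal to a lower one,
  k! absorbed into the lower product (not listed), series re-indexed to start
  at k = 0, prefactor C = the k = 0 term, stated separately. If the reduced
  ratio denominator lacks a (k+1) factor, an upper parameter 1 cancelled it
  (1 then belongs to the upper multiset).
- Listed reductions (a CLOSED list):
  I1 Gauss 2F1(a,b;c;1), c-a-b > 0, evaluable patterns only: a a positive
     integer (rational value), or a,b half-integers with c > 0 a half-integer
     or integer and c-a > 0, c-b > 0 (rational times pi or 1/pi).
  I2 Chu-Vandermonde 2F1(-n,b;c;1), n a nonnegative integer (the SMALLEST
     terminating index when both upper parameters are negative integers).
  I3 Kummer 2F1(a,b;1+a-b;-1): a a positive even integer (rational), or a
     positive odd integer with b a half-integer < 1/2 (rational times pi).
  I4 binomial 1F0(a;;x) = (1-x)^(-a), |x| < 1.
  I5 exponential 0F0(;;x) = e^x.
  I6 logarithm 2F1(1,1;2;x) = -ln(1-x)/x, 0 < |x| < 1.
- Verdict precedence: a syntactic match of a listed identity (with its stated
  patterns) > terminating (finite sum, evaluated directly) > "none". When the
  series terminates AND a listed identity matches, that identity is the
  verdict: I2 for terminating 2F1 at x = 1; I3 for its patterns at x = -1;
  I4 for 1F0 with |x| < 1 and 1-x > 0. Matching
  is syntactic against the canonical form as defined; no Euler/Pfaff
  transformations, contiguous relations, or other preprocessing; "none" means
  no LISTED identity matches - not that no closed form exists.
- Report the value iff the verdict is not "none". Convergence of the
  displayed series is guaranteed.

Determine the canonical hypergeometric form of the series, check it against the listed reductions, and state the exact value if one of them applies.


The series (x = -1) is 1F2: upper {-6/5}, lower {2/3, 2}, prefactor 1. Verdict: none. No listed pattern accepts 1F2(-6/5; 2/3, 2; -1).

Structural cue: x = (-1) and the running product (C = 1) telescopes to a rising factorial.
Adjacent-term ratio: r(k) = (-1) * (k-6/5) / [(k+2/3) (k+2) (k+1)] - rational; roots negated = parameters, x = (-1), C = 1.


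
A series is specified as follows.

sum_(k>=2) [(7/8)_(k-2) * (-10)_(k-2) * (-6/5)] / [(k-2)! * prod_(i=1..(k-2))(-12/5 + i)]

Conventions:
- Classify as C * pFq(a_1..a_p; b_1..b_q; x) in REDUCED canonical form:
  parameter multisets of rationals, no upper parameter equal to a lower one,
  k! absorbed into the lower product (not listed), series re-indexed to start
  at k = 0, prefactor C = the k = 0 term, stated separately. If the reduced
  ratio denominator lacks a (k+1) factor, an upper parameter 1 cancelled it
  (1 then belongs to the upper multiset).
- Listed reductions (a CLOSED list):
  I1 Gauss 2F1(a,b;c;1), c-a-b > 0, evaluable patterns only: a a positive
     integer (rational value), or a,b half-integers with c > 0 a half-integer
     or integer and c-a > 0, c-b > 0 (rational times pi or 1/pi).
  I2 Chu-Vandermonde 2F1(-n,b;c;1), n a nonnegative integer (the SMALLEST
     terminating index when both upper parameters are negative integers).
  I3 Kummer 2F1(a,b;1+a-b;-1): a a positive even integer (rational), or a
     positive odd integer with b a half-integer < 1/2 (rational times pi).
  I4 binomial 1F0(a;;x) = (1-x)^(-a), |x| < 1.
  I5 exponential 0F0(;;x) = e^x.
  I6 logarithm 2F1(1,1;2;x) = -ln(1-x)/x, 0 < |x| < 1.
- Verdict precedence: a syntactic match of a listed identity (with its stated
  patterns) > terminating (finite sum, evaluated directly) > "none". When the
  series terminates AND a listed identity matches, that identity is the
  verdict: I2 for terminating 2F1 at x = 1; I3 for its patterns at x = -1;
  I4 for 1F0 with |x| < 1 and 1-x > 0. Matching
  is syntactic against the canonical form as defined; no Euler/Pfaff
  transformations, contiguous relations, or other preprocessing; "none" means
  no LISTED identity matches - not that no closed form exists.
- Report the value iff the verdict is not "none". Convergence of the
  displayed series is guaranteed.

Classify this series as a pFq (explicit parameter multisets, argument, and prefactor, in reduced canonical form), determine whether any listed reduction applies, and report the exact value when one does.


Structural cue: x = 1 and the lower running product (prefactor -6/5) is a rising factorial.
Consecutive-term ratio: r(k) = 1 * (k-10) (k+7/8) / [(k-7/5) (k+1)] - rational; roots negated = parameters, x = 1, C = -6/5.

At argument 1: a 2F1 with upper {-10, 7/8}, lower {-7/5}, scaled by C = -6/5. Verdict: the Chu-Vandermonde identity I2 applies (terminating 2F1 at x = 1 with n = 10, b = 7/8, c = -7/5). Sum: 4439049188517/13056700579840.


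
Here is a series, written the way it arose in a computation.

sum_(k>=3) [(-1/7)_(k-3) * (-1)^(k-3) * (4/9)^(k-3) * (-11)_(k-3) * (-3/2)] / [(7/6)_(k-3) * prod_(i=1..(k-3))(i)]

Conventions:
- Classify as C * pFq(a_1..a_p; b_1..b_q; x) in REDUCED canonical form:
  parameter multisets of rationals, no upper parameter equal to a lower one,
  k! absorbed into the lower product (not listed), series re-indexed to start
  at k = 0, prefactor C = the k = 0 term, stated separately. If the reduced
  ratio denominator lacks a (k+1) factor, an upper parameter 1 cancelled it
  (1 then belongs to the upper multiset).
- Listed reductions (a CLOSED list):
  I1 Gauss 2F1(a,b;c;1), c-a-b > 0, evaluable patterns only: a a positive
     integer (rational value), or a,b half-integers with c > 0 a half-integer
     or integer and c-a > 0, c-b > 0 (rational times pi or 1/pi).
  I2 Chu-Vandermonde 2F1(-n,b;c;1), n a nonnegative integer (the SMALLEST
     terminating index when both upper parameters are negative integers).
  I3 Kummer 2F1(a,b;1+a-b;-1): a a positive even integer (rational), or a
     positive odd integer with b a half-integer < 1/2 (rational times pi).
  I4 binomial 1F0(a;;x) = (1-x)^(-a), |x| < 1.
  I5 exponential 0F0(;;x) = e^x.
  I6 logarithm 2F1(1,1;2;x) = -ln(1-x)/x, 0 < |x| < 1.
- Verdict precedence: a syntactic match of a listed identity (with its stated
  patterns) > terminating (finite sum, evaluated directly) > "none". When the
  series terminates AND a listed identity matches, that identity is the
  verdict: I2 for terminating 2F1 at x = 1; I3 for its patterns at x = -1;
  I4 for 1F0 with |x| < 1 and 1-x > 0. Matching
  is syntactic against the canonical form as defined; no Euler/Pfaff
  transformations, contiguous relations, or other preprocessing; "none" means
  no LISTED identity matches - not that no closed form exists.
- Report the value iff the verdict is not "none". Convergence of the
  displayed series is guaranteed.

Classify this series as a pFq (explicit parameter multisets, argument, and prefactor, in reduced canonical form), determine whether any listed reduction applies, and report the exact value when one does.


x = -4/9 here; the reduced form reads 2F1, upper {-11, -1/7}, lower {7/6}, C = -3/2. Verdict: terminating. With -11 upstairs the series is a 12-term polynomial sum; evaluated term by term. Sum: 872903809735651863330853/607824959411078202324258.

Key step: t_0 being -3/2, the product of the first k integers (C = -3/2) is k!.
Term ratio: r(k) = (-4/9) * (k-11) (k-1/7) / [(k+7/6) (k+1)] - rational in k, leading ratio (-4/9); with t_0 = -3/2, classification follows.


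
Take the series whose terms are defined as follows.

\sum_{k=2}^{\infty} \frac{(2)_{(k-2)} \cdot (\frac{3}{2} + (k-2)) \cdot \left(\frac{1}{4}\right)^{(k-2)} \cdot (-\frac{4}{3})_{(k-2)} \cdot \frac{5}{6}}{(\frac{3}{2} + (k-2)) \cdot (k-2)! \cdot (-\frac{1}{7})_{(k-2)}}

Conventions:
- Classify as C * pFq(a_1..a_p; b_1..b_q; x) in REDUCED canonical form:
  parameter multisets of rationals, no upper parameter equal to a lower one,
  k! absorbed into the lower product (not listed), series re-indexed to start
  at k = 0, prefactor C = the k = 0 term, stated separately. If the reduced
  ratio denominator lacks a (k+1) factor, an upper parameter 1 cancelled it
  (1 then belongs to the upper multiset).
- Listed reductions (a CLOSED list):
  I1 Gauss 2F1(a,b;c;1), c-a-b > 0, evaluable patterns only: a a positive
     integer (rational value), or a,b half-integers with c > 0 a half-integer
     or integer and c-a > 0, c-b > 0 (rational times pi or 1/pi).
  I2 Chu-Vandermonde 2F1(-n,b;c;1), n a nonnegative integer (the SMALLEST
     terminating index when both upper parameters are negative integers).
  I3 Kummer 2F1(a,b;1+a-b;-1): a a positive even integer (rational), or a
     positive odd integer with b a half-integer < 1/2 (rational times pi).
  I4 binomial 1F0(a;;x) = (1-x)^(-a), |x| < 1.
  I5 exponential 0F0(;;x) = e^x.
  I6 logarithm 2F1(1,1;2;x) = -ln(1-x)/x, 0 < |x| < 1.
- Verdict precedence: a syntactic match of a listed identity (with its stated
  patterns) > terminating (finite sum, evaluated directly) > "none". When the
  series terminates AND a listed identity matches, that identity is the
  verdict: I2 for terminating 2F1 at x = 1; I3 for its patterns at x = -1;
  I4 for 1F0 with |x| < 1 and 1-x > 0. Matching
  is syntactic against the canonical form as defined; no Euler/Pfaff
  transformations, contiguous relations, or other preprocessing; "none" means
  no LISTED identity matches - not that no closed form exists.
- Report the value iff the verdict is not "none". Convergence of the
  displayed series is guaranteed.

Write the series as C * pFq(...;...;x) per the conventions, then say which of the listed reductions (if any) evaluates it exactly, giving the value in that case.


At argument \frac{1}{4}: a 2F1 with upper {-\frac{4}{3}, 2}, lower {-\frac{1}{7}}, scaled by C = \frac{5}{6}. Verdict: none. Every listed pattern misses the 2F1 form at \frac{1}{4}, upper {-\frac{4}{3}, 2}.

First insight: x = \frac{1}{4} and striking the common factor k + 3/2 reduces the term (C = 5/6, x = 1/4).
Ratio: r(k) = \frac{1}{4} * (k-\frac{4}{3}) (k+2) / [(k-\frac{1}{7}) (k+1)] - rational; roots negated = parameters, x = \frac{1}{4}, C = \frac{5}{6}.


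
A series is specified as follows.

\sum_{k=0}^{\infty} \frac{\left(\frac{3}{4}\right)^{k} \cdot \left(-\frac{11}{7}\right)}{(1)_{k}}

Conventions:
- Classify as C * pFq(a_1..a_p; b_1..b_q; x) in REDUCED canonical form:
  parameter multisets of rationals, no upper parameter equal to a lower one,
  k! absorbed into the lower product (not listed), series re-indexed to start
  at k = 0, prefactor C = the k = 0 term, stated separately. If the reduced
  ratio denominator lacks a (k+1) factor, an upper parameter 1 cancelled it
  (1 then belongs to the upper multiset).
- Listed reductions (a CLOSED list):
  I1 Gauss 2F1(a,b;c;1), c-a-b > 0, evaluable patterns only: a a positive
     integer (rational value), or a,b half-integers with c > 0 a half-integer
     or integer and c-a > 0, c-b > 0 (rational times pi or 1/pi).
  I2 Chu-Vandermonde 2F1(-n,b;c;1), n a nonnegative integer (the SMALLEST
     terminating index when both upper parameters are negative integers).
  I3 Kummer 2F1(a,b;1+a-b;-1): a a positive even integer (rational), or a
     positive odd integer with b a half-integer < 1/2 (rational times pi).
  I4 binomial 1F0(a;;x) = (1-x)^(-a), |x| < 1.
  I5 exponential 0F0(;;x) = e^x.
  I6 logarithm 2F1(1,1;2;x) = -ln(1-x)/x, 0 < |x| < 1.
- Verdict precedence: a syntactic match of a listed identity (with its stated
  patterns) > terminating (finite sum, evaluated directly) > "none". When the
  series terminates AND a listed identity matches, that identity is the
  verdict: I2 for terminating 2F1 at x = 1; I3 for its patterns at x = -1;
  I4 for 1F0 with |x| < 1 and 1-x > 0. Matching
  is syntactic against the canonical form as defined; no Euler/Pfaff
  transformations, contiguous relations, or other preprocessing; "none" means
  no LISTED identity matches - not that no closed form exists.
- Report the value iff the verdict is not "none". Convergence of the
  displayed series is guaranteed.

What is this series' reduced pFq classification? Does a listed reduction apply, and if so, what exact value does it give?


Canonical form: C = -\frac{11}{7} times 0F0 with upper {-}, lower {-}, x = \frac{3}{4}. Verdict at x = \frac{3}{4}: the exponential series (I5) matches (the 0F0 exponential series at x = \frac{3}{4}). Sum: \left(-\frac{11}{7}\right) \cdot e^{\frac{3}{4}}.

Structural cue: with t_0 = -\frac{11}{7}, (1)_k (prefactor -11/7) is k! itself.
Ratio: r(k) = \frac{3}{4} * 1 / [(k+1)] - rational in k. x = \frac{3}{4}; t_0 = -\frac{11}{7}; negate the roots.


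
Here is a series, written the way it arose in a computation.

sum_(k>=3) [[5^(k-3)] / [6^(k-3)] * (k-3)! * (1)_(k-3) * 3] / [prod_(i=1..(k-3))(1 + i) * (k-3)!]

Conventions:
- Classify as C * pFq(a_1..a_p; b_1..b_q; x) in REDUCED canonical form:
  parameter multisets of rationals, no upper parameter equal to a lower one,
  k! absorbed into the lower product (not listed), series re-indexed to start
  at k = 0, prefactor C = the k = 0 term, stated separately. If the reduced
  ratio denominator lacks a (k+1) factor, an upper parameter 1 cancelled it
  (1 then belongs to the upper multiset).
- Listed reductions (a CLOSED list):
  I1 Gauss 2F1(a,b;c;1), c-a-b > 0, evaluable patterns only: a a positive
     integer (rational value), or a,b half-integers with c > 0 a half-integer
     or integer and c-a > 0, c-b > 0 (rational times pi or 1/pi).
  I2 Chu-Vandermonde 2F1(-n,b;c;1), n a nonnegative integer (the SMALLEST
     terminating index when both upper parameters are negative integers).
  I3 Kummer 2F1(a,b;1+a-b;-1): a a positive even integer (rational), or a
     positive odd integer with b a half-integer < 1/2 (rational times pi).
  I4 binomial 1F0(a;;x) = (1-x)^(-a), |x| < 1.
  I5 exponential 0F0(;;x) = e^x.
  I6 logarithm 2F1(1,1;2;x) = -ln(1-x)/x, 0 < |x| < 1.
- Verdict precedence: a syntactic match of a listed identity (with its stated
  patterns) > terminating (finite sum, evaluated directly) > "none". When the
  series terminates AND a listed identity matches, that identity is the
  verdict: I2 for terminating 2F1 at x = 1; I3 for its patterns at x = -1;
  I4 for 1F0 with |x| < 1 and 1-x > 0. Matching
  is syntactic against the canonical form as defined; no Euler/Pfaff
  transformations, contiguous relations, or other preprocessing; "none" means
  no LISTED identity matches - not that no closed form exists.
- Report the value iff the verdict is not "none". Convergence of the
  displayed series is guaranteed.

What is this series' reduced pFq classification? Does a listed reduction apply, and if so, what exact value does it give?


Classification (C = 3): 2F1 with upper {1, 1}, lower {2}, argument x = 5/6. Verdict: logarithm (I6) matches (the logarithm: parameters (1,1;2), x = 5/6). Sum: (-18/5) * ln(1/6).

Structural cue: t_0 = 3 here, and the factorial ratio (C = 3) (k+a-1)!/(a-1)! is a rising factorial (a)_k.
Term ratio: r(k) = (5/6) * (k+1) (k+1) / [(k+2) (k+1)] ; factor over Q: parameters, x = (5/6), and C = 3.


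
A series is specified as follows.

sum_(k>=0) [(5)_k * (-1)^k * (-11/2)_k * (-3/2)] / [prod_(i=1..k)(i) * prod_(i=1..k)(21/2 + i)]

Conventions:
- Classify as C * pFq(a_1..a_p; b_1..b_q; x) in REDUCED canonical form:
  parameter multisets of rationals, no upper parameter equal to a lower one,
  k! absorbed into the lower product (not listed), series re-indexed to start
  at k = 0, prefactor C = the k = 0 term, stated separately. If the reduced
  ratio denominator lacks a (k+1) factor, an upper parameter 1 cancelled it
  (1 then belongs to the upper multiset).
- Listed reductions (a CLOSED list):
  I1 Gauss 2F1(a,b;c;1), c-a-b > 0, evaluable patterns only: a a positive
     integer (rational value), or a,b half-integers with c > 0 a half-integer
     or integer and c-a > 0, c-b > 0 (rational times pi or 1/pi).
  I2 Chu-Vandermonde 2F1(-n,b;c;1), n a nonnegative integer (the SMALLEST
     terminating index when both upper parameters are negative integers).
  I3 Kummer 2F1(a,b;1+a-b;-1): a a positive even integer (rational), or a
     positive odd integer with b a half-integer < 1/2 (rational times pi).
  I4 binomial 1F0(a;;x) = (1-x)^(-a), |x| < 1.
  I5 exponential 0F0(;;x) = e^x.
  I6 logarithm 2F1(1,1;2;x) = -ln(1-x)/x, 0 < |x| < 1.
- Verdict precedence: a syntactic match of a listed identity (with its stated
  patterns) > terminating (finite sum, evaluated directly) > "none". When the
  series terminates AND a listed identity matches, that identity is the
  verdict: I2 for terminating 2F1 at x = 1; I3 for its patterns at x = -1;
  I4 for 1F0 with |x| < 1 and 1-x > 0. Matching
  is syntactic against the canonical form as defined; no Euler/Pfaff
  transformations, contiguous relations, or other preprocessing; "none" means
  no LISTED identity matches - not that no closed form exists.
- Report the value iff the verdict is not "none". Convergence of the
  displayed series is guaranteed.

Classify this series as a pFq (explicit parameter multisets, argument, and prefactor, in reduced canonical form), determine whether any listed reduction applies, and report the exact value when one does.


Canonical form: C = -3/2 times 2F1 with upper {-11/2, 5}, lower {23/2}, x = -1. Verdict at x = -1: Kummer (I3) matches (x = -1; c = 23/2 equals 1+a-b for upper {-11/2, 5}: listed pattern). Value: (-130945815/33554432) * pi.

Key observation: from the first term -3/2: the lower running product (prefactor -3/2) is a rising factorial.
Consecutive-term ratio: r(k) = (-1) * (k-11/2) (k+5) / [(k+23/2) (k+1)] - rational; roots negated = parameters, x = (-1), C = -3/2.


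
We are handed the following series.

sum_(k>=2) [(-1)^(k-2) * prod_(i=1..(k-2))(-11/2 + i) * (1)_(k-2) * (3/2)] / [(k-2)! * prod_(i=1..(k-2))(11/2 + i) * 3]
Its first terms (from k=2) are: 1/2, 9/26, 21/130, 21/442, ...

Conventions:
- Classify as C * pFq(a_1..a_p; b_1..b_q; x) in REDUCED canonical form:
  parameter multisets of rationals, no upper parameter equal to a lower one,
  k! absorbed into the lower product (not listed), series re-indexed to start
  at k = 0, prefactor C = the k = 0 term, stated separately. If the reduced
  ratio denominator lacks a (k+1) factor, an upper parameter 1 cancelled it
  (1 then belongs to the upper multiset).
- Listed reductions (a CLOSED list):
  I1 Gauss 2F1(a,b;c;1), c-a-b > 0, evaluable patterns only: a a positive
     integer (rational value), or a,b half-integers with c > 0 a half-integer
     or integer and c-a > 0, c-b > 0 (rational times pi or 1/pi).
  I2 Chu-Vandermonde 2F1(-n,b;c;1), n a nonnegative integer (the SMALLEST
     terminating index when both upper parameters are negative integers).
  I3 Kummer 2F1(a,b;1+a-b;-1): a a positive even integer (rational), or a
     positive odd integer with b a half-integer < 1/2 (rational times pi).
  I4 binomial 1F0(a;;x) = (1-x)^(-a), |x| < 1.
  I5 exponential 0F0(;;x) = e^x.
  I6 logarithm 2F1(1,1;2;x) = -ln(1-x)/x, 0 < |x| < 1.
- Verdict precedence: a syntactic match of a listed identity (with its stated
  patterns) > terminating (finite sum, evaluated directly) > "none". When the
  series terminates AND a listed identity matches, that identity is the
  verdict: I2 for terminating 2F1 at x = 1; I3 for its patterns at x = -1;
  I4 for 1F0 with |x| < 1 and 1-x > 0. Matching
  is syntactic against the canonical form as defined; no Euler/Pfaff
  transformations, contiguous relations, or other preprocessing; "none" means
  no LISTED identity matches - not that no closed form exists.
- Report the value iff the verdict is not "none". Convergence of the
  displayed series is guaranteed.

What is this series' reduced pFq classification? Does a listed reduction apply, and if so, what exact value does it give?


x = -1 here; the reduced form reads 2F1, upper {-9/2, 1}, lower {13/2}, C = 1/2. Verdict: Kummer (I3) matches (x = -1; c = 13/2 equals 1+a-b for upper {-9/2, 1}: listed pattern). Sum: (693/2048) * pi.

Structural cue: t_0 = 1/2 here, and the constant factors (prefactor 1/2) combine into one prefactor.
Consecutive-term ratio: r(k) = (-1) * (k-9/2) (k+1) / [(k+13/2) (k+1)] - poly over poly, x = (-1) from leading terms; C = 1/2 at k = 0.


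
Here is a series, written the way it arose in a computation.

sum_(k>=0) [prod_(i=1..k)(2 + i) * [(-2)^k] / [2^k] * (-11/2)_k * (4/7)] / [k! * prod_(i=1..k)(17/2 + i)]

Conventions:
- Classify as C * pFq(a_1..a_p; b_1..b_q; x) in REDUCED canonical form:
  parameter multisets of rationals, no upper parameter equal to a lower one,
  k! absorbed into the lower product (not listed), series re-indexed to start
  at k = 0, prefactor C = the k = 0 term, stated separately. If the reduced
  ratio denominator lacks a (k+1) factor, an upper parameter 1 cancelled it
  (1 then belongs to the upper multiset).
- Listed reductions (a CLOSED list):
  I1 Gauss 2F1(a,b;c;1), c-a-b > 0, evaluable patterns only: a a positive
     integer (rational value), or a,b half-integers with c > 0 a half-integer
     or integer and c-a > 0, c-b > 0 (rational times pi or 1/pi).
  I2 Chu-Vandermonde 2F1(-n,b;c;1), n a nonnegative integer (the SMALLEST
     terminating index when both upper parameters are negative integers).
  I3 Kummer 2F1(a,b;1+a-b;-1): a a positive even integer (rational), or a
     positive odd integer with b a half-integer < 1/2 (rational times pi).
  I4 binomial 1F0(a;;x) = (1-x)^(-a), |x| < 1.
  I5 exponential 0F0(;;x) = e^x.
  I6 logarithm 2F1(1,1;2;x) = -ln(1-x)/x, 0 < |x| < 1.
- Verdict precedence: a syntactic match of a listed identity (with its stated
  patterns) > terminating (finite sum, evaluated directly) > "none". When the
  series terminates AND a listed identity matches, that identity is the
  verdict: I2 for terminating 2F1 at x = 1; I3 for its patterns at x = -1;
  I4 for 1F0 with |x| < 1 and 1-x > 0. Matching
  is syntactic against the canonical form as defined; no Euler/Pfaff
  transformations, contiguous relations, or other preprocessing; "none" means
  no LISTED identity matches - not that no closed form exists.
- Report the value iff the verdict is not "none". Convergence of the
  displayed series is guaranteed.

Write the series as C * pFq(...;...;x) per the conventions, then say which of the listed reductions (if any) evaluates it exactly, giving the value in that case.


Classification (C = 4/7): 2F1 with upper {-11/2, 3}, lower {19/2}, argument x = -1. Verdict: Kummer (I3) applies (x = -1; c = 19/2 equals 1+a-b for upper {-11/2, 3}: listed pattern). Exact value: (109395/114688) * pi.

The tell: x = (-1) and the two k-th powers (C = 4/7, x = -1) combine into one argument.
Ratio: r(k) = (-1) * (k-11/2) (k+3) / [(k+19/2) (k+1)] - rational in k, leading ratio (-1); with t_0 = 4/7, classification follows.


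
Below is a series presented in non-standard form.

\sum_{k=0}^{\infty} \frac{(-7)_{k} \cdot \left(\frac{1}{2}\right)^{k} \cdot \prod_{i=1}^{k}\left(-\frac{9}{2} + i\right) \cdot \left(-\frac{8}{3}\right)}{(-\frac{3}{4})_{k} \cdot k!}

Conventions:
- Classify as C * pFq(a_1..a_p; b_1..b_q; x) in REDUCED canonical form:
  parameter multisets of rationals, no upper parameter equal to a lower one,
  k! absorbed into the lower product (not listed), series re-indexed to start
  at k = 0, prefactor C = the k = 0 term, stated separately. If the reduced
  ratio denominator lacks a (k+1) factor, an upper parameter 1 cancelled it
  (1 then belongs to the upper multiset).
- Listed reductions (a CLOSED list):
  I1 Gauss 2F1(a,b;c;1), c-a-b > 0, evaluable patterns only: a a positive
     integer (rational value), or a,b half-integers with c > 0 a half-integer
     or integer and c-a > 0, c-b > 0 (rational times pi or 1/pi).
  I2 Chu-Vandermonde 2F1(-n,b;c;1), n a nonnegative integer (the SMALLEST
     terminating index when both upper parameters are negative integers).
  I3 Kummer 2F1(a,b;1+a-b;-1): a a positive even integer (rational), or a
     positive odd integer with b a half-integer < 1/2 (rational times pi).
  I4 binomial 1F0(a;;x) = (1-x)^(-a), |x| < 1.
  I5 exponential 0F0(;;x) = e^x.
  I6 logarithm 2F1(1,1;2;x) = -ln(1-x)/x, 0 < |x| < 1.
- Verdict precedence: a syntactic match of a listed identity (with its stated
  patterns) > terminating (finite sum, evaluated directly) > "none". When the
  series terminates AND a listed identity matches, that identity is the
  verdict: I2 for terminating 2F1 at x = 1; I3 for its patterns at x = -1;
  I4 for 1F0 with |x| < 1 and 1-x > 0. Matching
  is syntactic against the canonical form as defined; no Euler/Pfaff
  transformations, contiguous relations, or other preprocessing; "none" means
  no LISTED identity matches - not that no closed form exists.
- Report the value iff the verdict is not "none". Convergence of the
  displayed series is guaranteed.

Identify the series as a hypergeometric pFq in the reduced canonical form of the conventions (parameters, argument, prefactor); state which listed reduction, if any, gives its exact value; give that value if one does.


With C = -\frac{8}{3}: the canonical form is 2F1(-7, -\frac{7}{2}; -\frac{3}{4}; \frac{1}{2}). Verdict: terminating. With -7 upstairs the series is a 8-term polynomial sum; evaluated term by term. Sum: \frac{8455168}{5967}.

Structural cue: from the first term -\frac{8}{3}: the running product (C = -8/3) telescopes to a rising factorial.
Ratio: r(k) = \frac{1}{2} * (k-7) (k-\frac{7}{2}) / [(k-\frac{3}{4}) (k+1)] - rational; roots negated = parameters, x = \frac{1}{2}, C = -\frac{8}{3}.


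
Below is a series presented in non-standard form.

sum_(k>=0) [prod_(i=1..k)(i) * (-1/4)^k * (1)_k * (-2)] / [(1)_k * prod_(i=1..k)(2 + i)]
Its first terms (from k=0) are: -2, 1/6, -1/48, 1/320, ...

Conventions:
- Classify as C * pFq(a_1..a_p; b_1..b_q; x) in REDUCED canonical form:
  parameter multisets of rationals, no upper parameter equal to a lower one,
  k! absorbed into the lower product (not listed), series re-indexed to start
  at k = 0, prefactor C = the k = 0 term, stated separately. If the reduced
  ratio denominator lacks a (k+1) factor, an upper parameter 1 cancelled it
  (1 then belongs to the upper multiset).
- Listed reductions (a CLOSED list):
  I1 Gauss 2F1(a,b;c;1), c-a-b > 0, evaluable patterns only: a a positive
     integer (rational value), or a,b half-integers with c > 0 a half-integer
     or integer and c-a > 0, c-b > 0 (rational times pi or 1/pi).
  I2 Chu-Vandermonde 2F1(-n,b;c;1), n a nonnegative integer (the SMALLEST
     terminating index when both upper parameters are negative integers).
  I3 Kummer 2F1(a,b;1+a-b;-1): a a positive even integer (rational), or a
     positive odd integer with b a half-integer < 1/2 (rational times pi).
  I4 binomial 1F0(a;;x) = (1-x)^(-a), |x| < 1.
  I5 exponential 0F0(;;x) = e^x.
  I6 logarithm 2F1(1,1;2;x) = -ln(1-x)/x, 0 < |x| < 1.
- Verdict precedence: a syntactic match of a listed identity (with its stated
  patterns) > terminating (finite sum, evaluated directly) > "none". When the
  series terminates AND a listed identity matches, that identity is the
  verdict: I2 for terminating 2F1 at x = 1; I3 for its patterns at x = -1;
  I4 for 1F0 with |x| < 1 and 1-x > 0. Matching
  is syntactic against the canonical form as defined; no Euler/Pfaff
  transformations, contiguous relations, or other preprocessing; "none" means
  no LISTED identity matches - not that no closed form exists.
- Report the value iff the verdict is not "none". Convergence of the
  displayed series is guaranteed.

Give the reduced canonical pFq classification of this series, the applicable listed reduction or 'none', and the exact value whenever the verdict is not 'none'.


Prefactor -2, argument -1/4: 2F1 with upper {1, 1} over lower {3}. Verdict: none. Every listed pattern misses the 2F1 form at -1/4, upper {1, 1}.

Key observation: from the first term -2: the running product (prefactor -2) telescopes to a rising factorial.
Term ratio: r(k) = (-1/4) * (k+1) (k+1) / [(k+3) (k+1)] - rational; roots negated = parameters, x = (-1/4), C = -2.


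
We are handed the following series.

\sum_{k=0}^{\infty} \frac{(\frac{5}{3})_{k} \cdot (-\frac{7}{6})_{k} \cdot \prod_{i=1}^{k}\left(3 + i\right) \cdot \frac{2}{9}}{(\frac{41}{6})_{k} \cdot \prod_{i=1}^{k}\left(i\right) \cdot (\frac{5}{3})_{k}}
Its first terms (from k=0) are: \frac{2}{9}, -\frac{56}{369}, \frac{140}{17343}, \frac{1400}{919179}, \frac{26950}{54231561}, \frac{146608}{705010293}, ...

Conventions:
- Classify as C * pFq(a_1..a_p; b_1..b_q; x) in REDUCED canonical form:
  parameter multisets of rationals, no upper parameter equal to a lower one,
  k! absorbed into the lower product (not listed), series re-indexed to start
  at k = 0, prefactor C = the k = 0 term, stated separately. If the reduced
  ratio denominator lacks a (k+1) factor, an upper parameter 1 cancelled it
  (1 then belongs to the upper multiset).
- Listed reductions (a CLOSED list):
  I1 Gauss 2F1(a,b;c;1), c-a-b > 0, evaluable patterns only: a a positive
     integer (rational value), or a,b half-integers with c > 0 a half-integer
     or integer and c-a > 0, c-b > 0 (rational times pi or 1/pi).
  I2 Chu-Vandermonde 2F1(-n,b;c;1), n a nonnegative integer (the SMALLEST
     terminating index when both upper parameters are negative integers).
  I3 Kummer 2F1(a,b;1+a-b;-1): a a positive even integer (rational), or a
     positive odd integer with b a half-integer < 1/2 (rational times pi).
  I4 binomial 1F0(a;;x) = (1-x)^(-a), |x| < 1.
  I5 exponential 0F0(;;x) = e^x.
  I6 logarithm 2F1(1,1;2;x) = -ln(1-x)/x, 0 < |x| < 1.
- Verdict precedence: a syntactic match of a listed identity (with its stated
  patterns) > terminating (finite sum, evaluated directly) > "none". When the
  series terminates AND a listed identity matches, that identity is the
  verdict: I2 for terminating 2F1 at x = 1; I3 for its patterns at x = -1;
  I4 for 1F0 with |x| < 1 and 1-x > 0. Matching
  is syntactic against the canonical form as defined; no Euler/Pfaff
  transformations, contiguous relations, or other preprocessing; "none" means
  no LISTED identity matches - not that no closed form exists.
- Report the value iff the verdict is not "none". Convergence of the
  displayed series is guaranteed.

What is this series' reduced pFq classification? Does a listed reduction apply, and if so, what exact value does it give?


At argument 1: a 2F1 with upper {-\frac{7}{6}, 4}, lower {\frac{41}{6}}, scaled by C = \frac{2}{9}. Verdict: this is Gauss (I1, integer-parameter pattern) (x = 1: the Gamma ratio telescopes since c-a-b = 4 > 0 and a = 4 in Z>0). Exact value: \frac{11339}{139968}.

First insight: with t_0 = \frac{2}{9}, the running product (prefactor 2/9) telescopes to a rising factorial.
Consecutive-term ratio: r(k) = 1 * (k-\frac{7}{6}) (k+4) / [(k+\frac{41}{6}) (k+1)] - poly over poly, x = 1 from leading terms; C = \frac{2}{9} at k = 0.


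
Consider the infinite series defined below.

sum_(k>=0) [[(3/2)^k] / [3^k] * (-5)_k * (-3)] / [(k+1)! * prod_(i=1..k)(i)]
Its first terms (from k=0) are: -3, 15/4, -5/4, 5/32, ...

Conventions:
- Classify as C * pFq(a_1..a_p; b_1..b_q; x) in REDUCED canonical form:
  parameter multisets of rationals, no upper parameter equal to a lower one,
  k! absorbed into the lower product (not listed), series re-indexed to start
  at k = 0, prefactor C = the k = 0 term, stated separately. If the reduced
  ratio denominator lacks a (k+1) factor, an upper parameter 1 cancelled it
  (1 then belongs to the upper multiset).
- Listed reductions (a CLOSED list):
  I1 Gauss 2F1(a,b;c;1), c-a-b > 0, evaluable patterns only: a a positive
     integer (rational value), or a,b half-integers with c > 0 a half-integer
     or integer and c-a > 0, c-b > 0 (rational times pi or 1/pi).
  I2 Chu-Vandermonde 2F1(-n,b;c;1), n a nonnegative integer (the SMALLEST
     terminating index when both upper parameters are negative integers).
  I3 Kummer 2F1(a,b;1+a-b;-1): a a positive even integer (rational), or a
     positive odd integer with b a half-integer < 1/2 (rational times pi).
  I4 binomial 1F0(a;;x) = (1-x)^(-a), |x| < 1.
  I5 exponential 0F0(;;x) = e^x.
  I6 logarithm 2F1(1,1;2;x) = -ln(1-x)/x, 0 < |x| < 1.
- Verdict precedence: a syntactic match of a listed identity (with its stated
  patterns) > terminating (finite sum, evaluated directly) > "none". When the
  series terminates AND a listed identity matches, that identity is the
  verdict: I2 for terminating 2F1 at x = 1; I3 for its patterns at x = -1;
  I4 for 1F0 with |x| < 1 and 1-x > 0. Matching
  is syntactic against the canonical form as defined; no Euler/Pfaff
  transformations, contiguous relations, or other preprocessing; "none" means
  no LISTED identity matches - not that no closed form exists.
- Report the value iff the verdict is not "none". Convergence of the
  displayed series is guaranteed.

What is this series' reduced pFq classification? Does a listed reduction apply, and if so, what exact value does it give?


x = 1/2 here; the reduced form reads 1F1, upper {-5}, lower {2}, C = -3. Verdict: terminating - no listed pattern fits, but -5 in the upper list cuts the series at k = 5; direct evaluation. Exact value: -2699/7680.

Key observation: t_0 being -3, the product of the first k integers (C = -3) is k!.
Term ratio: r(k) = (1/2) * (k-5) / [(k+2) (k+1)] - rational in k. x = (1/2); t_0 = -3; negate the roots.


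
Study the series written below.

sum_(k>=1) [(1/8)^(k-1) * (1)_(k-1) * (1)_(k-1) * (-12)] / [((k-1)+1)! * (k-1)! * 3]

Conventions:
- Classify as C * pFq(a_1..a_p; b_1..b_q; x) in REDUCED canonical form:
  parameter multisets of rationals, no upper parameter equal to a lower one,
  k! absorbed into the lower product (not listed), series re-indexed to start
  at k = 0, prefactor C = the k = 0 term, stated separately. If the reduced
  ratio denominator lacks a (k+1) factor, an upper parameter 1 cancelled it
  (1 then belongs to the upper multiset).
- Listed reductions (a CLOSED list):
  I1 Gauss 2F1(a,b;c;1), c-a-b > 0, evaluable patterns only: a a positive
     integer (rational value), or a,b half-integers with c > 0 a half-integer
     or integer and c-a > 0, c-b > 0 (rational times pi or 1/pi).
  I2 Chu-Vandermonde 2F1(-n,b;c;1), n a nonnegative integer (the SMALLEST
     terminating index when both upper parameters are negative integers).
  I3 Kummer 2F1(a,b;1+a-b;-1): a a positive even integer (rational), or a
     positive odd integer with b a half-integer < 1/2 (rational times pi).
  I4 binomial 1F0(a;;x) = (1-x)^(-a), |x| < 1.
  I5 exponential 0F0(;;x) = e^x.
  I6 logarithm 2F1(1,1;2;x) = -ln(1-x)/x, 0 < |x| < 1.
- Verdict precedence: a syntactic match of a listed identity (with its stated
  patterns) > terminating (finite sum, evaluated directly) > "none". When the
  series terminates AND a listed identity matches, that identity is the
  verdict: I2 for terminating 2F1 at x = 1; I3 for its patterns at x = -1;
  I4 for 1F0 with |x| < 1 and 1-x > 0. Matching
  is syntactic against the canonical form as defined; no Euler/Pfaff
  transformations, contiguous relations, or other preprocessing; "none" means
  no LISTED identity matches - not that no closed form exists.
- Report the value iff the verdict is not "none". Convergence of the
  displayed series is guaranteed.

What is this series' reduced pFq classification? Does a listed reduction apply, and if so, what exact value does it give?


First insight: t_0 = -4 here, and the denominator's factorial ratio (C = -4, x = 1/8) is a lower Pochhammer.
Step ratio: r(k) = (1/8) * (k+1) (k+1) / [(k+2) (k+1)] - rational; roots negated = parameters, x = (1/8), C = -4.

The series (x = 1/8) is 2F1: upper {1, 1}, lower {2}, prefactor -4. Verdict at x = 1/8: the I6 logarithm reduction matches (the logarithm: parameters (1,1;2), x = 1/8). Sum: 32 * ln(7/8).


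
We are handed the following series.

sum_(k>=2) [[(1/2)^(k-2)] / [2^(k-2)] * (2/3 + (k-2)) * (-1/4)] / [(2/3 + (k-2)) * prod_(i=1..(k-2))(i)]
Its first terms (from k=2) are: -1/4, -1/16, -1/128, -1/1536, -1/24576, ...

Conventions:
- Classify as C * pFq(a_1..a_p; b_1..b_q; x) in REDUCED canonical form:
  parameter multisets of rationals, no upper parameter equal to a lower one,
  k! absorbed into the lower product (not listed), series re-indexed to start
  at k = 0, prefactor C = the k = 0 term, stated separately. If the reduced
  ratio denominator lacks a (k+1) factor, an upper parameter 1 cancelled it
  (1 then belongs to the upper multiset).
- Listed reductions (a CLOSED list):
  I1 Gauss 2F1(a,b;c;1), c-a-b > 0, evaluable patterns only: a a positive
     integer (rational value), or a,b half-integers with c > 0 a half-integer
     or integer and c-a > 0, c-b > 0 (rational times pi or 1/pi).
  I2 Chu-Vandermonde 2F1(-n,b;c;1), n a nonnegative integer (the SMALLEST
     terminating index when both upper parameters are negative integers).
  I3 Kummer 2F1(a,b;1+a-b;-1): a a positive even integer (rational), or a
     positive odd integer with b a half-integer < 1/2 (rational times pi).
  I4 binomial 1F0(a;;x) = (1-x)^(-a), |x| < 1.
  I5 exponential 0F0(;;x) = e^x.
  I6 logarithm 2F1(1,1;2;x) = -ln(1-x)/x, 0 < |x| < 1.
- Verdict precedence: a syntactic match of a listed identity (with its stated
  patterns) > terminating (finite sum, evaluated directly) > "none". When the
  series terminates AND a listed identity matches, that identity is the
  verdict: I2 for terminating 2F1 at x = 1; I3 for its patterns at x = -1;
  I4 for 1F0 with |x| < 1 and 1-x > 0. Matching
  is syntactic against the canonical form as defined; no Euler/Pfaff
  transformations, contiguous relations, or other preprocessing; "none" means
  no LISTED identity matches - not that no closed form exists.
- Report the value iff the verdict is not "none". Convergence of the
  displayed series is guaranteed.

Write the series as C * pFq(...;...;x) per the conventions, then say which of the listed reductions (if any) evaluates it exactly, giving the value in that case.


Prefactor -1/4, argument 1/4: 0F0 with upper {-} over lower {-}. Verdict at x = 1/4: exponential (I5) matches (the 0F0 exponential series at x = 1/4). Sum: (-1/4) * e^(1/4).

First insight: with t_0 = -1/4, the product of the first k integers (C = -1/4, x = 1/4) is k!.
Step ratio: r(k) = (1/4) * 1 / [(k+1)] - rational in k. x = (1/4); t_0 = -1/4; negate the roots.


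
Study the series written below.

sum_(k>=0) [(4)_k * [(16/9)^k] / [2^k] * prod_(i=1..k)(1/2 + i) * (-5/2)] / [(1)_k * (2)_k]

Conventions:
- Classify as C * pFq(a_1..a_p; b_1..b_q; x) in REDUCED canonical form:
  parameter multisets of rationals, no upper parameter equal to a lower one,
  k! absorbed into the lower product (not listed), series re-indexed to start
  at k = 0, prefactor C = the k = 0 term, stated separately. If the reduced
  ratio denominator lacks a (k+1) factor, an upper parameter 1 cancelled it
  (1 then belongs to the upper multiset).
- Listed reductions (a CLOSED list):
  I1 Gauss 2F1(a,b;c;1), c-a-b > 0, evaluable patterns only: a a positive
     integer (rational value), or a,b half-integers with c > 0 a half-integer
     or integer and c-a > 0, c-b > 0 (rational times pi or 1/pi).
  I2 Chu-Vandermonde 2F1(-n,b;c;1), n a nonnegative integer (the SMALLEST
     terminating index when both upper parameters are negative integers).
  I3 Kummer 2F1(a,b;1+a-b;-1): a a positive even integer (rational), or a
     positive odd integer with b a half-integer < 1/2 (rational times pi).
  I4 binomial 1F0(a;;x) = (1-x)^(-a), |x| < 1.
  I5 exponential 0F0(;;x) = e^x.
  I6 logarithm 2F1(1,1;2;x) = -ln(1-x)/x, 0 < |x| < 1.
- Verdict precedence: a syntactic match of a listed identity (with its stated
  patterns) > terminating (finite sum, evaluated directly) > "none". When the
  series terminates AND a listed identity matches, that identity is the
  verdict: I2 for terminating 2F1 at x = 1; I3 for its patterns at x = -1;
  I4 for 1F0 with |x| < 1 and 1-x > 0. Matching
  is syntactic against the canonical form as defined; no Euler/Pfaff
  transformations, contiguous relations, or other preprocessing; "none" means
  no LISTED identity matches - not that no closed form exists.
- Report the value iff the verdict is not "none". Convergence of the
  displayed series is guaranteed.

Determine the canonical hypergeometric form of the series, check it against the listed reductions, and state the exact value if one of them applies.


This is -5/2 * 2F1(3/2, 4; 2; 8/9) in reduced canonical form. Verdict: no listed reduction: x = 8/9 and upper {3/2, 4} fail every I1-I6 pattern.

The tell: t_0 being -5/2, (1)_k (prefactor -5/2) is k! itself.
Ratio: r(k) = (8/9) * (k+3/2) (k+4) / [(k+2) (k+1)] ; factor over Q: parameters, x = (8/9), and C = -5/2.
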